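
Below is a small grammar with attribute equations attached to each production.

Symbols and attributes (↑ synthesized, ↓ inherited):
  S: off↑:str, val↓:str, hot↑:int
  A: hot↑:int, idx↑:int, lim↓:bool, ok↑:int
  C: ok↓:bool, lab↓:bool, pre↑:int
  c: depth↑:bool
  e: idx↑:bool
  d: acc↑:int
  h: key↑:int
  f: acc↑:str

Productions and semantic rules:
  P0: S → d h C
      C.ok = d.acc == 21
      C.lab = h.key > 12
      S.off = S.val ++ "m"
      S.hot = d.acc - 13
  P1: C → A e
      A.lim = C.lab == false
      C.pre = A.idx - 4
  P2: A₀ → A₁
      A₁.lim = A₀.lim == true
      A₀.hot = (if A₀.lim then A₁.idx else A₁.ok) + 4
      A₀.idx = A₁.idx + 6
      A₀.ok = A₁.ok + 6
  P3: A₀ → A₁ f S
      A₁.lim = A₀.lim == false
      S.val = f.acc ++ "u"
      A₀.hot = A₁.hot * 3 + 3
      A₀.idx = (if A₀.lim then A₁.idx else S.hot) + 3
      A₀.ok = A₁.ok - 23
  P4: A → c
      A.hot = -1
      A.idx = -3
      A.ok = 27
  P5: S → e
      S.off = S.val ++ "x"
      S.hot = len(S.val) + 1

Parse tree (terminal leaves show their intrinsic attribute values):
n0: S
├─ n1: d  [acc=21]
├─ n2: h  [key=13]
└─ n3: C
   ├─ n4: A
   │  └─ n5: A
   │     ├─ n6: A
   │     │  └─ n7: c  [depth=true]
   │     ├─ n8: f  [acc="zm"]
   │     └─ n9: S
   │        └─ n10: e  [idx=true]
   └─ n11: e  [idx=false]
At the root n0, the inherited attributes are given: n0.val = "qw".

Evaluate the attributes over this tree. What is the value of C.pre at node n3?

9

1. n0.val = "qw"  [given at root]
2. n1.acc = 21  [terminal]
3. n2.key = 13  [terminal]
4. n3.ok = true  [d.acc == 21]
5. n3.lab = true  [h.key > 12]
6. n4.lim = false  [C.lab == false]
7. n5.lim = false  [A₀.lim == true]
8. n6.lim = true  [A₀.lim == false]
9. n7.depth = true  [terminal]
10. n6.hot = -1  [-1]
11. n6.idx = -3  [-3]
12. n6.ok = 27  [27]
13. n8.acc = "zm"  [terminal]
14. n9.val = "zmu"  [f.acc ++ "u"]
15. n10.idx = true  [terminal]
16. n9.off = "zmux"  [S.val ++ "x"]
17. n9.hot = 4  [len(S.val) + 1]
18. n5.hot = 0  [A₁.hot * 3 + 3]
19. n5.idx = 7  [(if A₀.lim then A₁.idx else S.hot) + 3]
20. n5.ok = 4  [A₁.ok - 23]
21. n4.hot = 8  [(if A₀.lim then A₁.idx else A₁.ok) + 4]
22. n4.idx = 13  [A₁.idx + 6]
23. n4.ok = 10  [A₁.ok + 6]
24. n11.idx = false  [terminal]
25. n3.pre = 9  [A.idx - 4]
26. n0.off = "qwm"  [S.val ++ "m"]
27. n0.hot = 8  [d.acc - 13]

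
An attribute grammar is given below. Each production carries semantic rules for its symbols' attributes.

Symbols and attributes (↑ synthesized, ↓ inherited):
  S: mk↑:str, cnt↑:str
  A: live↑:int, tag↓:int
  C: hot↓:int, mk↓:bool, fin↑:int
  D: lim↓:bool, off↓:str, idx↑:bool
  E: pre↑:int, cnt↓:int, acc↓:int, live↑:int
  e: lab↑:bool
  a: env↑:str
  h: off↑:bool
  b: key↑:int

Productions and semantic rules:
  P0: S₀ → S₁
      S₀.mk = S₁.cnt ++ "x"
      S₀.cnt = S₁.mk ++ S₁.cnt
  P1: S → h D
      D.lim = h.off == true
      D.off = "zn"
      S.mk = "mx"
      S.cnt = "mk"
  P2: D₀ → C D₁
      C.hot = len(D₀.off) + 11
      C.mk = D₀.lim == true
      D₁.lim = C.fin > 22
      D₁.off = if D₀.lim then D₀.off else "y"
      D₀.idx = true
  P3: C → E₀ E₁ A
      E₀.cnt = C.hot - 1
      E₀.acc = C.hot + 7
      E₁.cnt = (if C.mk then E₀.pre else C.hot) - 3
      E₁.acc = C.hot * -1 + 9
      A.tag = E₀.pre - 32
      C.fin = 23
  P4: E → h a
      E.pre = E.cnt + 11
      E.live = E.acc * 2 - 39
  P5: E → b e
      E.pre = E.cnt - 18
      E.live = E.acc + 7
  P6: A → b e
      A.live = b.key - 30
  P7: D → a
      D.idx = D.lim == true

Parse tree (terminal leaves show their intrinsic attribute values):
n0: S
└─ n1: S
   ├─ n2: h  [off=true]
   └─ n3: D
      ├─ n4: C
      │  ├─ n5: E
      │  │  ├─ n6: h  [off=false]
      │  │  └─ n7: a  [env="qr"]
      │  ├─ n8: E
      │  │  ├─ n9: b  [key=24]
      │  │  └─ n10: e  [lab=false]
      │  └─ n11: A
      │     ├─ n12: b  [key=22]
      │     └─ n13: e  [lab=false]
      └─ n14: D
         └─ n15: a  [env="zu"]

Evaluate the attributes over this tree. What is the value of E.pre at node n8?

1. n2.off = true  [terminal]
2. n3.lim = true  [h.off == true]
3. n3.off = "zn"  ["zn"]
4. n4.hot = 13  [len(D₀.off) + 11]
5. n4.mk = true  [D₀.lim == true]
6. n5.cnt = 12  [C.hot - 1]
7. n5.acc = 20  [C.hot + 7]
8. n6.off = false  [terminal]
9. n7.env = "qr"  [terminal]
10. n5.pre = 23  [E.cnt + 11]
11. n5.live = 1  [E.acc * 2 - 39]
12. n8.cnt = 20  [(if C.mk then E₀.pre else C.hot) - 3]
13. n8.acc = -4  [C.hot * -1 + 9]
14. n9.key = 24  [terminal]
15. n10.lab = false  [terminal]
16. n8.pre = 2  [E.cnt - 18]
17. n8.live = 3  [E.acc + 7]
18. n11.tag = -9  [E₀.pre - 32]
19. n12.key = 22  [terminal]
20. n13.lab = false  [terminal]
21. n11.live = -8  [b.key - 30]
22. n4.fin = 23  [23]
23. n14.lim = true  [C.fin > 22]
24. n14.off = "zn"  [if D₀.lim then D₀.off else "y"]
25. n15.env = "zu"  [terminal]
26. n14.idx = true  [D.lim == true]
27. n3.idx = true  [true]
28. n1.mk = "mx"  ["mx"]
29. n1.cnt = "mk"  ["mk"]
30. n0.mk = "mkx"  [S₁.cnt ++ "x"]
31. n0.cnt = "mxmk"  [S₁.mk ++ S₁.cnt]

2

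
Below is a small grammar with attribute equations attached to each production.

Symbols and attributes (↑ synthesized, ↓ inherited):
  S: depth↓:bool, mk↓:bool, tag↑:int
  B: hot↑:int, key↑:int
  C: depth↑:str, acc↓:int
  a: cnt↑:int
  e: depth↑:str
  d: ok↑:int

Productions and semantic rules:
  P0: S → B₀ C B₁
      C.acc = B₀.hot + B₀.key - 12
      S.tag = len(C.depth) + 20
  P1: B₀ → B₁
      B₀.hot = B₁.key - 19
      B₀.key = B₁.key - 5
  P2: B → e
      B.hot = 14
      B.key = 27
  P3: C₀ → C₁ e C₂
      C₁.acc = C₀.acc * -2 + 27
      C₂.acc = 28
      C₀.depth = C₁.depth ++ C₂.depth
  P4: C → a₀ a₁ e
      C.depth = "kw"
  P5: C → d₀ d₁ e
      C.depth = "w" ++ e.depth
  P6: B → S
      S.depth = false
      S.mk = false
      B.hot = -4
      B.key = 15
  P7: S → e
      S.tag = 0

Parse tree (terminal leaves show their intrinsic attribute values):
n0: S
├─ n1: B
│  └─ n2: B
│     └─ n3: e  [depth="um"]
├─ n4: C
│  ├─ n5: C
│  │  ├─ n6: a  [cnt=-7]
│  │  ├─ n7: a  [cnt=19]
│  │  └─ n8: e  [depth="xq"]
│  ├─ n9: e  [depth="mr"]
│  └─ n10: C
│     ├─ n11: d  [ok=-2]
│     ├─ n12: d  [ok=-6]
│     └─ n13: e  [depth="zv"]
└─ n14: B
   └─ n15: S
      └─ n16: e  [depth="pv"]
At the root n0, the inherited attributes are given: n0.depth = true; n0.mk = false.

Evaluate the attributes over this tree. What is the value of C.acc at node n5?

-9

1. n0.depth = true  [given at root]
2. n0.mk = false  [given at root]
3. n3.depth = "um"  [terminal]
4. n2.hot = 14  [14]
5. n2.key = 27  [27]
6. n1.hot = 8  [B₁.key - 19]
7. n1.key = 22  [B₁.key - 5]
8. n4.acc = 18  [B₀.hot + B₀.key - 12]
9. n5.acc = -9  [C₀.acc * -2 + 27]
10. n6.cnt = -7  [terminal]
11. n7.cnt = 19  [terminal]
12. n8.depth = "xq"  [terminal]
13. n5.depth = "kw"  ["kw"]
14. n9.depth = "mr"  [terminal]
15. n10.acc = 28  [28]
16. n11.ok = -2  [terminal]
17. n12.ok = -6  [terminal]
18. n13.depth = "zv"  [terminal]
19. n10.depth = "wzv"  ["w" ++ e.depth]
20. n4.depth = "kwwzv"  [C₁.depth ++ C₂.depth]
21. n15.depth = false  [false]
22. n15.mk = false  [false]
23. n16.depth = "pv"  [terminal]
24. n15.tag = 0  [0]
25. n14.hot = -4  [-4]
26. n14.key = 15  [15]
27. n0.tag = 25  [len(C.depth) + 20]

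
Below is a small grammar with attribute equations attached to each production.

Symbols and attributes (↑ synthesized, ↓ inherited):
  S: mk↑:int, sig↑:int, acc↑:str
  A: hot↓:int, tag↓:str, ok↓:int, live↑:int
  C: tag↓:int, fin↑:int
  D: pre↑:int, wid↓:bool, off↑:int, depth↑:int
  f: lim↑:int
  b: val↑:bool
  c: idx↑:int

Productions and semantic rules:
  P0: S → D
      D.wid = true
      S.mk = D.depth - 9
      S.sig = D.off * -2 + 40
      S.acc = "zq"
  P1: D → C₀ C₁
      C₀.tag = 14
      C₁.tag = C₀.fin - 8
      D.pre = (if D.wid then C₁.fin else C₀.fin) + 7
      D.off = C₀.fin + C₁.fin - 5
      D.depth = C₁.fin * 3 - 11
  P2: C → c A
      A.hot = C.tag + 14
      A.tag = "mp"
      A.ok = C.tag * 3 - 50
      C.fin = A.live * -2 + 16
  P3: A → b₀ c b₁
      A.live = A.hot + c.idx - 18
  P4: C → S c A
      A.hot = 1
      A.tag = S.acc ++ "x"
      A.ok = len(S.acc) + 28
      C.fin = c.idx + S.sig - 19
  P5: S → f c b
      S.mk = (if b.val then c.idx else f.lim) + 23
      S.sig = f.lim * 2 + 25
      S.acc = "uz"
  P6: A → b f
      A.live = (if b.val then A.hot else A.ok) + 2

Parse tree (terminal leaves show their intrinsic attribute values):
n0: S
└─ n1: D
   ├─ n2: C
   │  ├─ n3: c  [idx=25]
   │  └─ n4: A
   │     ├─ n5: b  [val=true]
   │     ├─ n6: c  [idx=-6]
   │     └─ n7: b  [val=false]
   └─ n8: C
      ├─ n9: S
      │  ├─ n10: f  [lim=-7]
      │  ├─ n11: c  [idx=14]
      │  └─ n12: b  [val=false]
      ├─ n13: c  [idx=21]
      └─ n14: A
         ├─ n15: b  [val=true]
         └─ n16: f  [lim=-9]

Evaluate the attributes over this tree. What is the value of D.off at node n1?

16

1. n1.wid = true  [true]
2. n2.tag = 14  [14]
3. n3.idx = 25  [terminal]
4. n4.hot = 28  [C.tag + 14]
5. n4.tag = "mp"  ["mp"]
6. n4.ok = -8  [C.tag * 3 - 50]
7. n5.val = true  [terminal]
8. n6.idx = -6  [terminal]
9. n7.val = false  [terminal]
10. n4.live = 4  [A.hot + c.idx - 18]
11. n2.fin = 8  [A.live * -2 + 16]
12. n8.tag = 0  [C₀.fin - 8]
13. n10.lim = -7  [terminal]
14. n11.idx = 14  [terminal]
15. n12.val = false  [terminal]
16. n9.mk = 16  [(if b.val then c.idx else f.lim) + 23]
17. n9.sig = 11  [f.lim * 2 + 25]
18. n9.acc = "uz"  ["uz"]
19. n13.idx = 21  [terminal]
20. n14.hot = 1  [1]
21. n14.tag = "uzx"  [S.acc ++ "x"]
22. n14.ok = 30  [len(S.acc) + 28]
23. n15.val = true  [terminal]
24. n16.lim = -9  [terminal]
25. n14.live = 3  [(if b.val then A.hot else A.ok) + 2]
26. n8.fin = 13  [c.idx + S.sig - 19]
27. n1.pre = 20  [(if D.wid then C₁.fin else C₀.fin) + 7]
28. n1.off = 16  [C₀.fin + C₁.fin - 5]
29. n1.depth = 28  [C₁.fin * 3 - 11]
30. n0.mk = 19  [D.depth - 9]
31. n0.sig = 8  [D.off * -2 + 40]
32. n0.acc = "zq"  ["zq"]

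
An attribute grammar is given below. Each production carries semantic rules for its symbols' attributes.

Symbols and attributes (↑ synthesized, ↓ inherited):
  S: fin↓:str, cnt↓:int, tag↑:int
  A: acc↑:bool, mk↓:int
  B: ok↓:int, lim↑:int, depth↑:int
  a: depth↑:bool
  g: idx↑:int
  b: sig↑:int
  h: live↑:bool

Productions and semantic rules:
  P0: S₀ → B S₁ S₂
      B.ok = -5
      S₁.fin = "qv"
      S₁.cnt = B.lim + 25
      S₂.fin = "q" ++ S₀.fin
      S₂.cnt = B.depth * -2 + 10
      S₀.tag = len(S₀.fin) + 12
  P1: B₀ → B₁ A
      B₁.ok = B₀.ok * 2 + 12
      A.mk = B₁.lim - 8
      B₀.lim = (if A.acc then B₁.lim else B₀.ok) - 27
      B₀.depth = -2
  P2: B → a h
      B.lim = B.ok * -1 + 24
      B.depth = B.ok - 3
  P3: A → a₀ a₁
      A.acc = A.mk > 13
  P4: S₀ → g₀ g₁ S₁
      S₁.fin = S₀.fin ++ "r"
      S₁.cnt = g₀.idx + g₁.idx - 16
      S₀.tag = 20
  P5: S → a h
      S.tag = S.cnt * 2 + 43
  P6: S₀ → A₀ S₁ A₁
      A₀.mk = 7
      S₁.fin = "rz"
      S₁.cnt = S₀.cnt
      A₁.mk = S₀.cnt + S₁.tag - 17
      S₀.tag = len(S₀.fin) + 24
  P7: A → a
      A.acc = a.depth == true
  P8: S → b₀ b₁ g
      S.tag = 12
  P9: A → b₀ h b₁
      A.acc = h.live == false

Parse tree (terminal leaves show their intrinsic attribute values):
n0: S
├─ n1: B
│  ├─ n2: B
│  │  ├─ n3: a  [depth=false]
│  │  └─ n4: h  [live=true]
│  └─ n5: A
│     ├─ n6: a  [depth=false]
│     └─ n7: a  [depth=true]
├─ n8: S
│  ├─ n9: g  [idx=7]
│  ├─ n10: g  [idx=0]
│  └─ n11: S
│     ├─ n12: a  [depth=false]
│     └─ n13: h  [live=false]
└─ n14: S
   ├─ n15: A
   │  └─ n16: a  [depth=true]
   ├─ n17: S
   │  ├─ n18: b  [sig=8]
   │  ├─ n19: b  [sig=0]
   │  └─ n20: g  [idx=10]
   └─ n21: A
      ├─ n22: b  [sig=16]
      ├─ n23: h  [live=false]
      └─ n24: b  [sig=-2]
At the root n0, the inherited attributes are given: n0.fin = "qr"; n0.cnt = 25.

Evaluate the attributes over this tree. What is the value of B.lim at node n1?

-5

1. n0.fin = "qr"  [given at root]
2. n0.cnt = 25  [given at root]
3. n1.ok = -5  [-5]
4. n2.ok = 2  [B₀.ok * 2 + 12]
5. n3.depth = false  [terminal]
6. n4.live = true  [terminal]
7. n2.lim = 22  [B.ok * -1 + 24]
8. n2.depth = -1  [B.ok - 3]
9. n5.mk = 14  [B₁.lim - 8]
10. n6.depth = false  [terminal]
11. n7.depth = true  [terminal]
12. n5.acc = true  [A.mk > 13]
13. n1.lim = -5  [(if A.acc then B₁.lim else B₀.ok) - 27]
14. n1.depth = -2  [-2]
15. n8.fin = "qv"  ["qv"]
16. n8.cnt = 20  [B.lim + 25]
17. n9.idx = 7  [terminal]
18. n10.idx = 0  [terminal]
19. n11.fin = "qvr"  [S₀.fin ++ "r"]
20. n11.cnt = -9  [g₀.idx + g₁.idx - 16]
21. n12.depth = false  [terminal]
22. n13.live = false  [terminal]
23. n11.tag = 25  [S.cnt * 2 + 43]
24. n8.tag = 20  [20]
25. n14.fin = "qqr"  ["q" ++ S₀.fin]
26. n14.cnt = 14  [B.depth * -2 + 10]
27. n15.mk = 7  [7]
28. n16.depth = true  [terminal]
29. n15.acc = true  [a.depth == true]
30. n17.fin = "rz"  ["rz"]
31. n17.cnt = 14  [S₀.cnt]
32. n18.sig = 8  [terminal]
33. n19.sig = 0  [terminal]
34. n20.idx = 10  [terminal]
35. n17.tag = 12  [12]
36. n21.mk = 9  [S₀.cnt + S₁.tag - 17]
37. n22.sig = 16  [terminal]
38. n23.live = false  [terminal]
39. n24.sig = -2  [terminal]
40. n21.acc = true  [h.live == false]
41. n14.tag = 27  [len(S₀.fin) + 24]
42. n0.tag = 14  [len(S₀.fin) + 12]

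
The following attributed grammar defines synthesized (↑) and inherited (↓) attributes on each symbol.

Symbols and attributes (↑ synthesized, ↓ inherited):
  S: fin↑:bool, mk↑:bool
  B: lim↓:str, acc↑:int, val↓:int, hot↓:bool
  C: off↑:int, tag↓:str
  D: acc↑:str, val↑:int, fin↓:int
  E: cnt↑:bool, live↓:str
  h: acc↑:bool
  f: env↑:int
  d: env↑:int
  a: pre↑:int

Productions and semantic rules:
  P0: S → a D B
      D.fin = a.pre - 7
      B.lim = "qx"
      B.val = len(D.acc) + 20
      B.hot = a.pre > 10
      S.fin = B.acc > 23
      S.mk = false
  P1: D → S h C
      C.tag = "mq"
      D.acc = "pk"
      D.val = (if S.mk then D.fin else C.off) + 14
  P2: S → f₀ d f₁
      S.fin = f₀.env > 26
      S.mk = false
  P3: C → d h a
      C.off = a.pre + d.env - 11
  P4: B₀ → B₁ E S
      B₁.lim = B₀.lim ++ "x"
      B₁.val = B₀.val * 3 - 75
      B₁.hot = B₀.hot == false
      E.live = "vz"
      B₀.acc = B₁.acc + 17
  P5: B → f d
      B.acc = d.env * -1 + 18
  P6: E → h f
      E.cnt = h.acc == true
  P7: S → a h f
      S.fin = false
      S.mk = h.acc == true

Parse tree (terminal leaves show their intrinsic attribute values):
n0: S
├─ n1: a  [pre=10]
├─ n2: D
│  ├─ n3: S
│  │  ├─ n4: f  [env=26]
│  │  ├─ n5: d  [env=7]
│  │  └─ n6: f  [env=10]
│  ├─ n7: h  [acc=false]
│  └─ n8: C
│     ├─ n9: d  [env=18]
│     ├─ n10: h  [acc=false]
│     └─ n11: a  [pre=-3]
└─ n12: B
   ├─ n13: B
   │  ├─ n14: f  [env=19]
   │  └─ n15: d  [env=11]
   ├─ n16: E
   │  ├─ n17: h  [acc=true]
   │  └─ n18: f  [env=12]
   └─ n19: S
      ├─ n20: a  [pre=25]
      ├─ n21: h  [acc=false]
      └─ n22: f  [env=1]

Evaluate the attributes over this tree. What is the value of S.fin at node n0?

1. n1.pre = 10  [terminal]
2. n2.fin = 3  [a.pre - 7]
3. n4.env = 26  [terminal]
4. n5.env = 7  [terminal]
5. n6.env = 10  [terminal]
6. n3.fin = false  [f₀.env > 26]
7. n3.mk = false  [false]
8. n7.acc = false  [terminal]
9. n8.tag = "mq"  ["mq"]
10. n9.env = 18  [terminal]
11. n10.acc = false  [terminal]
12. n11.pre = -3  [terminal]
13. n8.off = 4  [a.pre + d.env - 11]
14. n2.acc = "pk"  ["pk"]
15. n2.val = 18  [(if S.mk then D.fin else C.off) + 14]
16. n12.lim = "qx"  ["qx"]
17. n12.val = 22  [len(D.acc) + 20]
18. n12.hot = false  [a.pre > 10]
19. n13.lim = "qxx"  [B₀.lim ++ "x"]
20. n13.val = -9  [B₀.val * 3 - 75]
21. n13.hot = true  [B₀.hot == false]
22. n14.env = 19  [terminal]
23. n15.env = 11  [terminal]
24. n13.acc = 7  [d.env * -1 + 18]
25. n16.live = "vz"  ["vz"]
26. n17.acc = true  [terminal]
27. n18.env = 12  [terminal]
28. n16.cnt = true  [h.acc == true]
29. n20.pre = 25  [terminal]
30. n21.acc = false  [terminal]
31. n22.env = 1  [terminal]
32. n19.fin = false  [false]
33. n19.mk = false  [h.acc == true]
34. n12.acc = 24  [B₁.acc + 17]
35. n0.fin = true  [B.acc > 23]
36. n0.mk = false  [false]

true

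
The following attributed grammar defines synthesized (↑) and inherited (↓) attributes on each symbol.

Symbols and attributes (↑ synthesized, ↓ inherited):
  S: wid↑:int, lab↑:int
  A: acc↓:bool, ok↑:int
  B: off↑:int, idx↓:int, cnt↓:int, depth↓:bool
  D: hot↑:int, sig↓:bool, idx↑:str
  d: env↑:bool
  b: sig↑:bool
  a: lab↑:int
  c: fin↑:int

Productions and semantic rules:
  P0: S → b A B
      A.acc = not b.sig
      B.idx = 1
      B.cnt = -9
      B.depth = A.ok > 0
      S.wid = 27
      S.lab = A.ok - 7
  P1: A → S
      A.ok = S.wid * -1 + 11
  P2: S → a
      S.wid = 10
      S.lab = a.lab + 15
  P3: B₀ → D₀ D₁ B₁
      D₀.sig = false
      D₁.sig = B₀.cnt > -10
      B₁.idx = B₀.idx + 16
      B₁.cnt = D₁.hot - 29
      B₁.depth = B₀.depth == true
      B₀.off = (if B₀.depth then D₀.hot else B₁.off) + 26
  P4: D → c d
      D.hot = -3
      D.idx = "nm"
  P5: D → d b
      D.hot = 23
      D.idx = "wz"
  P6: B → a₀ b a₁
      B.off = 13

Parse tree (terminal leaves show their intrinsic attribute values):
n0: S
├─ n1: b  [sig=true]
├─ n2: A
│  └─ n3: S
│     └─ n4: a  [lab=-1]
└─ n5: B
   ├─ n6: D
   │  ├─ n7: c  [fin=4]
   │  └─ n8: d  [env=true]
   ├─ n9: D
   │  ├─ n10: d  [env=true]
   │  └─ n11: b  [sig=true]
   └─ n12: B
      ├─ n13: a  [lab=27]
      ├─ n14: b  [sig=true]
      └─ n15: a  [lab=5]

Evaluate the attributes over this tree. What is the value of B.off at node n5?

23

1. n1.sig = true  [terminal]
2. n2.acc = false  [not b.sig]
3. n4.lab = -1  [terminal]
4. n3.wid = 10  [10]
5. n3.lab = 14  [a.lab + 15]
6. n2.ok = 1  [S.wid * -1 + 11]
7. n5.idx = 1  [1]
8. n5.cnt = -9  [-9]
9. n5.depth = true  [A.ok > 0]
10. n6.sig = false  [false]
11. n7.fin = 4  [terminal]
12. n8.env = true  [terminal]
13. n6.hot = -3  [-3]
14. n6.idx = "nm"  ["nm"]
15. n9.sig = true  [B₀.cnt > -10]
16. n10.env = true  [terminal]
17. n11.sig = true  [terminal]
18. n9.hot = 23  [23]
19. n9.idx = "wz"  ["wz"]
20. n12.idx = 17  [B₀.idx + 16]
21. n12.cnt = -6  [D₁.hot - 29]
22. n12.depth = true  [B₀.depth == true]
23. n13.lab = 27  [terminal]
24. n14.sig = true  [terminal]
25. n15.lab = 5  [terminal]
26. n12.off = 13  [13]
27. n5.off = 23  [(if B₀.depth then D₀.hot else B₁.off) + 26]
28. n0.wid = 27  [27]
29. n0.lab = -6  [A.ok - 7]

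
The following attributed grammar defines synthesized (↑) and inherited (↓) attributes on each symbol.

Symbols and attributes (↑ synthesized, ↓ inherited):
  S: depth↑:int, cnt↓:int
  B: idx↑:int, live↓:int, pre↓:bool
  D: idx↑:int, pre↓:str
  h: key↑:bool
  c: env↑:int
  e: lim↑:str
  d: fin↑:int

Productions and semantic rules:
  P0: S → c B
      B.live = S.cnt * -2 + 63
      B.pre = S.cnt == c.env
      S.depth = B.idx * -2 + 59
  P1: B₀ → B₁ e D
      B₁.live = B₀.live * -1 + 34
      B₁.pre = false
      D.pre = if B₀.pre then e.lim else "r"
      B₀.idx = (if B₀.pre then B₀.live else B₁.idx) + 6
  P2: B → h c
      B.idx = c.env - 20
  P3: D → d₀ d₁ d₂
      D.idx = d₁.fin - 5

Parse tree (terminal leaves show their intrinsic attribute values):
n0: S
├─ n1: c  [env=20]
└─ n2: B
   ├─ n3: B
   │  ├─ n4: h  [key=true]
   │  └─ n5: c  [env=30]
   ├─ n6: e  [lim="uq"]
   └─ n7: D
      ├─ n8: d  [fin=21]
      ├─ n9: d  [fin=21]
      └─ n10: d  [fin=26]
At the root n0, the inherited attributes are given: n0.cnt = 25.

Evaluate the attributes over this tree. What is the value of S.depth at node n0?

27

1. n0.cnt = 25  [given at root]
2. n1.env = 20  [terminal]
3. n2.live = 13  [S.cnt * -2 + 63]
4. n2.pre = false  [S.cnt == c.env]
5. n3.live = 21  [B₀.live * -1 + 34]
6. n3.pre = false  [false]
7. n4.key = true  [terminal]
8. n5.env = 30  [terminal]
9. n3.idx = 10  [c.env - 20]
10. n6.lim = "uq"  [terminal]
11. n7.pre = "r"  [if B₀.pre then e.lim else "r"]
12. n8.fin = 21  [terminal]
13. n9.fin = 21  [terminal]
14. n10.fin = 26  [terminal]
15. n7.idx = 16  [d₁.fin - 5]
16. n2.idx = 16  [(if B₀.pre then B₀.live else B₁.idx) + 6]
17. n0.depth = 27  [B.idx * -2 + 59]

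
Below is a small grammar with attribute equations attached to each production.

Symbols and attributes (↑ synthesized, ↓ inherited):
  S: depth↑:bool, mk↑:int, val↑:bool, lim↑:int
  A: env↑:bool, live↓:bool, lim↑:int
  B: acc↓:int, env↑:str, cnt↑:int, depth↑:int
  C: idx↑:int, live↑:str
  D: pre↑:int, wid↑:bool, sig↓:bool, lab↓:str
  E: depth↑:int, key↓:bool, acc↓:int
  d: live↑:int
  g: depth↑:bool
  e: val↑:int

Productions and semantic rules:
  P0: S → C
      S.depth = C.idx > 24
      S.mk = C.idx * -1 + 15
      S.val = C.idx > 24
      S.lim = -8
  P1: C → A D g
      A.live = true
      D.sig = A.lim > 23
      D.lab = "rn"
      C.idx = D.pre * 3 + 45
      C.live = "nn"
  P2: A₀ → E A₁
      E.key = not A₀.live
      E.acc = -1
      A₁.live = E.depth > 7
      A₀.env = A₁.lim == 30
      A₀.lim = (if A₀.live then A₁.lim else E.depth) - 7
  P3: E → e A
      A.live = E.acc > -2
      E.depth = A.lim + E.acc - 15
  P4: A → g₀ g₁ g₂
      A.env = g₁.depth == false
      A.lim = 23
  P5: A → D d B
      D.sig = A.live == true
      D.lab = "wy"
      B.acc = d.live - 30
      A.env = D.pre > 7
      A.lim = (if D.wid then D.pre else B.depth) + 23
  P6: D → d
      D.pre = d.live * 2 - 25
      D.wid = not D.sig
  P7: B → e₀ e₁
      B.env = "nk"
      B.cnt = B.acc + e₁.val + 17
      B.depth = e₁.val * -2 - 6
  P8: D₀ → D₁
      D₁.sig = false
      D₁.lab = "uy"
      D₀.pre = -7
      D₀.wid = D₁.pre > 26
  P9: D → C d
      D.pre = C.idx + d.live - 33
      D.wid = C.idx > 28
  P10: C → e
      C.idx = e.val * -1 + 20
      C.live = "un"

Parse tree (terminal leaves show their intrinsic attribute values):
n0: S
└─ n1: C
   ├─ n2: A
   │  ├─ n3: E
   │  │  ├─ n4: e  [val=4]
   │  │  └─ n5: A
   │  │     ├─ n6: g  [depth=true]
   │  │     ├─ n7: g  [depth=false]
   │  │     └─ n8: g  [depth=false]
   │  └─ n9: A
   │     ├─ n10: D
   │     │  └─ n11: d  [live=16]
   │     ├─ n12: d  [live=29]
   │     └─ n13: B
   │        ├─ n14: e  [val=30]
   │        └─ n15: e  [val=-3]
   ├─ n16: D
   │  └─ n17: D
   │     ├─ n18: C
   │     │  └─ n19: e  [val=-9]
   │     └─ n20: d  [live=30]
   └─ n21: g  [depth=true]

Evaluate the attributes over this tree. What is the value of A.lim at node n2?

1. n2.live = true  [true]
2. n3.key = false  [not A₀.live]
3. n3.acc = -1  [-1]
4. n4.val = 4  [terminal]
5. n5.live = true  [E.acc > -2]
6. n6.depth = true  [terminal]
7. n7.depth = false  [terminal]
8. n8.depth = false  [terminal]
9. n5.env = true  [g₁.depth == false]
10. n5.lim = 23  [23]
11. n3.depth = 7  [A.lim + E.acc - 15]
12. n9.live = false  [E.depth > 7]
13. n10.sig = false  [A.live == true]
14. n10.lab = "wy"  ["wy"]
15. n11.live = 16  [terminal]
16. n10.pre = 7  [d.live * 2 - 25]
17. n10.wid = true  [not D.sig]
18. n12.live = 29  [terminal]
19. n13.acc = -1  [d.live - 30]
20. n14.val = 30  [terminal]
21. n15.val = -3  [terminal]
22. n13.env = "nk"  ["nk"]
23. n13.cnt = 13  [B.acc + e₁.val + 17]
24. n13.depth = 0  [e₁.val * -2 - 6]
25. n9.env = false  [D.pre > 7]
26. n9.lim = 30  [(if D.wid then D.pre else B.depth) + 23]
27. n2.env = true  [A₁.lim == 30]
28. n2.lim = 23  [(if A₀.live then A₁.lim else E.depth) - 7]
29. n16.sig = false  [A.lim > 23]
30. n16.lab = "rn"  ["rn"]
31. n17.sig = false  [false]
32. n17.lab = "uy"  ["uy"]
33. n19.val = -9  [terminal]
34. n18.idx = 29  [e.val * -1 + 20]
35. n18.live = "un"  ["un"]
36. n20.live = 30  [terminal]
37. n17.pre = 26  [C.idx + d.live - 33]
38. n17.wid = true  [C.idx > 28]
39. n16.pre = -7  [-7]
40. n16.wid = false  [D₁.pre > 26]
41. n21.depth = true  [terminal]
42. n1.idx = 24  [D.pre * 3 + 45]
43. n1.live = "nn"  ["nn"]
44. n0.depth = false  [C.idx > 24]
45. n0.mk = -9  [C.idx * -1 + 15]
46. n0.val = false  [C.idx > 24]
47. n0.lim = -8  [-8]

23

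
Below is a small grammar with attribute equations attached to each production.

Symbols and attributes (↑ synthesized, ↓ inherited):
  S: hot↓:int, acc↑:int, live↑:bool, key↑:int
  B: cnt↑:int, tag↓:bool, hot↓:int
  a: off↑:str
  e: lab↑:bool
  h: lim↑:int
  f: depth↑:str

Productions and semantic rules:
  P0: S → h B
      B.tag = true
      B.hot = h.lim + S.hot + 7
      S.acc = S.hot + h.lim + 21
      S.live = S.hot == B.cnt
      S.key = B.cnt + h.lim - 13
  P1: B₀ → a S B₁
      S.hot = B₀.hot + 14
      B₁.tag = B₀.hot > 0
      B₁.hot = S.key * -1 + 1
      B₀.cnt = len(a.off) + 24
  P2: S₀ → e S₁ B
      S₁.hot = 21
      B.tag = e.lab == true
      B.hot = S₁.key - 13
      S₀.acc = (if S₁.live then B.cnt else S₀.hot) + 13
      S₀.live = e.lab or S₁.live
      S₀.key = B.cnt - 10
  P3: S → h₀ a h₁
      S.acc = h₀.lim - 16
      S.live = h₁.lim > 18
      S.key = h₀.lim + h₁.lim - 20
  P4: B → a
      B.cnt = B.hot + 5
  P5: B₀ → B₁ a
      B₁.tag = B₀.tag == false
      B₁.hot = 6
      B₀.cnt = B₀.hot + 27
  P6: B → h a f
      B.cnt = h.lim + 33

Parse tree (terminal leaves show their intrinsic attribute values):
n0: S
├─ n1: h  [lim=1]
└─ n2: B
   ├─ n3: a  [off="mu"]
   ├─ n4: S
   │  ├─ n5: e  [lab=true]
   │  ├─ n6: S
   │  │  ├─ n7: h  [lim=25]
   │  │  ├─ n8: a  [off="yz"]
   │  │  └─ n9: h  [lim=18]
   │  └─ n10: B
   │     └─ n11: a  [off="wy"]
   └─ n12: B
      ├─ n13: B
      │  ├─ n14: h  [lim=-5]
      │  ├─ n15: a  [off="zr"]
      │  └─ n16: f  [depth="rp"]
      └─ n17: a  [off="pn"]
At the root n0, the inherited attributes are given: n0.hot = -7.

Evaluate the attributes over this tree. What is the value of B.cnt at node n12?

23

1. n0.hot = -7  [given at root]
2. n1.lim = 1  [terminal]
3. n2.tag = true  [true]
4. n2.hot = 1  [h.lim + S.hot + 7]
5. n3.off = "mu"  [terminal]
6. n4.hot = 15  [B₀.hot + 14]
7. n5.lab = true  [terminal]
8. n6.hot = 21  [21]
9. n7.lim = 25  [terminal]
10. n8.off = "yz"  [terminal]
11. n9.lim = 18  [terminal]
12. n6.acc = 9  [h₀.lim - 16]
13. n6.live = false  [h₁.lim > 18]
14. n6.key = 23  [h₀.lim + h₁.lim - 20]
15. n10.tag = true  [e.lab == true]
16. n10.hot = 10  [S₁.key - 13]
17. n11.off = "wy"  [terminal]
18. n10.cnt = 15  [B.hot + 5]
19. n4.acc = 28  [(if S₁.live then B.cnt else S₀.hot) + 13]
20. n4.live = true  [e.lab or S₁.live]
21. n4.key = 5  [B.cnt - 10]
22. n12.tag = true  [B₀.hot > 0]
23. n12.hot = -4  [S.key * -1 + 1]
24. n13.tag = false  [B₀.tag == false]
25. n13.hot = 6  [6]
26. n14.lim = -5  [terminal]
27. n15.off = "zr"  [terminal]
28. n16.depth = "rp"  [terminal]
29. n13.cnt = 28  [h.lim + 33]
30. n17.off = "pn"  [terminal]
31. n12.cnt = 23  [B₀.hot + 27]
32. n2.cnt = 26  [len(a.off) + 24]
33. n0.acc = 15  [S.hot + h.lim + 21]
34. n0.live = false  [S.hot == B.cnt]
35. n0.key = 14  [B.cnt + h.lim - 13]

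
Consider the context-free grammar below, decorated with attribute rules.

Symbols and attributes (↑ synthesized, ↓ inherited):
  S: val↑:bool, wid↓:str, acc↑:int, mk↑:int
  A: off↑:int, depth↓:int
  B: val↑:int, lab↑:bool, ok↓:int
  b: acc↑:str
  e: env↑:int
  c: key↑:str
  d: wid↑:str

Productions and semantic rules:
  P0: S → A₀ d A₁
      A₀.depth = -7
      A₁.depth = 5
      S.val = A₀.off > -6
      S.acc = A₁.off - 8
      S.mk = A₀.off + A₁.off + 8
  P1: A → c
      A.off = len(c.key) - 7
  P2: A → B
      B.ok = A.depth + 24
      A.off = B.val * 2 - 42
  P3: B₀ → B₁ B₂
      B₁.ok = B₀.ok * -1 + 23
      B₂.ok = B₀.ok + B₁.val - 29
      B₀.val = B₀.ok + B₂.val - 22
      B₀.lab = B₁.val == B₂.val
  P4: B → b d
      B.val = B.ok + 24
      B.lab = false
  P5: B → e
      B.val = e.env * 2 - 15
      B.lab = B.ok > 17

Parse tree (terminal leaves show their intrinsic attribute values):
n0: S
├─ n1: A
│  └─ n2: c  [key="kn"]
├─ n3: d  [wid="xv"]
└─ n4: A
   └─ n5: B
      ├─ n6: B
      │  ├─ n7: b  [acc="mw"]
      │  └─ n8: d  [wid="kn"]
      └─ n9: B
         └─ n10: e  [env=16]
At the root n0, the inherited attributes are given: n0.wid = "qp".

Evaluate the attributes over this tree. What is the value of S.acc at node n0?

-2

1. n0.wid = "qp"  [given at root]
2. n1.depth = -7  [-7]
3. n2.key = "kn"  [terminal]
4. n1.off = -5  [len(c.key) - 7]
5. n3.wid = "xv"  [terminal]
6. n4.depth = 5  [5]
7. n5.ok = 29  [A.depth + 24]
8. n6.ok = -6  [B₀.ok * -1 + 23]
9. n7.acc = "mw"  [terminal]
10. n8.wid = "kn"  [terminal]
11. n6.val = 18  [B.ok + 24]
12. n6.lab = false  [false]
13. n9.ok = 18  [B₀.ok + B₁.val - 29]
14. n10.env = 16  [terminal]
15. n9.val = 17  [e.env * 2 - 15]
16. n9.lab = true  [B.ok > 17]
17. n5.val = 24  [B₀.ok + B₂.val - 22]
18. n5.lab = false  [B₁.val == B₂.val]
19. n4.off = 6  [B.val * 2 - 42]
20. n0.val = true  [A₀.off > -6]
21. n0.acc = -2  [A₁.off - 8]
22. n0.mk = 9  [A₀.off + A₁.off + 8]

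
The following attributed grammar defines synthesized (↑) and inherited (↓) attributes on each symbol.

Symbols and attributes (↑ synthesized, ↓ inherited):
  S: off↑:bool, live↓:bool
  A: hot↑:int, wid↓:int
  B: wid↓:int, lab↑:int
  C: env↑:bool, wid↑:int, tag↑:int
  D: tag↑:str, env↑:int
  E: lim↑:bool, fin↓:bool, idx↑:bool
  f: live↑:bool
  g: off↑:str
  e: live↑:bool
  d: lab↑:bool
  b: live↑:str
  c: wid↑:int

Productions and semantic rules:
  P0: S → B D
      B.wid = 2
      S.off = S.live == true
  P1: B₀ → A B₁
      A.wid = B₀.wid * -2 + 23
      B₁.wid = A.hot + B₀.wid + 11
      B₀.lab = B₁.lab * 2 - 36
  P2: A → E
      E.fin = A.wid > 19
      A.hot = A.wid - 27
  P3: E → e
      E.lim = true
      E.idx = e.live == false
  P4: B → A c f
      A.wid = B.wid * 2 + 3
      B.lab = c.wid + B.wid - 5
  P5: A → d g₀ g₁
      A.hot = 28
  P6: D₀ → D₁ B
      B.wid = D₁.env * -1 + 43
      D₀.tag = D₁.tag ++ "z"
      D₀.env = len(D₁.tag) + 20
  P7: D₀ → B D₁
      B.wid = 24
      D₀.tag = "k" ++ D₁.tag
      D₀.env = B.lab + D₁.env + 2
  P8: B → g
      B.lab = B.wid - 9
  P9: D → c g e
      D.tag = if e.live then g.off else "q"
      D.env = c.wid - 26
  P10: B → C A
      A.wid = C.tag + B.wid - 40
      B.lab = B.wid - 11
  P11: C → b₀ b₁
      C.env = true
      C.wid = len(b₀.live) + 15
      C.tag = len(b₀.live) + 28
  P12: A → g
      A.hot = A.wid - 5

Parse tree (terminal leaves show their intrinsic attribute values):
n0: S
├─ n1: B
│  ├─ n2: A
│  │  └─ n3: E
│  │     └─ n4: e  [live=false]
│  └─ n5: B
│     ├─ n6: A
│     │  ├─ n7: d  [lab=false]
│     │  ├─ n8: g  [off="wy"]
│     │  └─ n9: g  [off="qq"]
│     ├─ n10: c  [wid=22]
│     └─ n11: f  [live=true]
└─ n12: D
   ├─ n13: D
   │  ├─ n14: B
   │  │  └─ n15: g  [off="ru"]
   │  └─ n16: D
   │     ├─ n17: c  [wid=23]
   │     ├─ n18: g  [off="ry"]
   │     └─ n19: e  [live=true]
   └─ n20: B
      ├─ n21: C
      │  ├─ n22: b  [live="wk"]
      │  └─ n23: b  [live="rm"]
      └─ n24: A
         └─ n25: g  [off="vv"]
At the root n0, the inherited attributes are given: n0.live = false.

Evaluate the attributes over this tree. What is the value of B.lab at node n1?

1. n0.live = false  [given at root]
2. n1.wid = 2  [2]
3. n2.wid = 19  [B₀.wid * -2 + 23]
4. n3.fin = false  [A.wid > 19]
5. n4.live = false  [terminal]
6. n3.lim = true  [true]
7. n3.idx = true  [e.live == false]
8. n2.hot = -8  [A.wid - 27]
9. n5.wid = 5  [A.hot + B₀.wid + 11]
10. n6.wid = 13  [B.wid * 2 + 3]
11. n7.lab = false  [terminal]
12. n8.off = "wy"  [terminal]
13. n9.off = "qq"  [terminal]
14. n6.hot = 28  [28]
15. n10.wid = 22  [terminal]
16. n11.live = true  [terminal]
17. n5.lab = 22  [c.wid + B.wid - 5]
18. n1.lab = 8  [B₁.lab * 2 - 36]
19. n14.wid = 24  [24]
20. n15.off = "ru"  [terminal]
21. n14.lab = 15  [B.wid - 9]
22. n17.wid = 23  [terminal]
23. n18.off = "ry"  [terminal]
24. n19.live = true  [terminal]
25. n16.tag = "ry"  [if e.live then g.off else "q"]
26. n16.env = -3  [c.wid - 26]
27. n13.tag = "kry"  ["k" ++ D₁.tag]
28. n13.env = 14  [B.lab + D₁.env + 2]
29. n20.wid = 29  [D₁.env * -1 + 43]
30. n22.live = "wk"  [terminal]
31. n23.live = "rm"  [terminal]
32. n21.env = true  [true]
33. n21.wid = 17  [len(b₀.live) + 15]
34. n21.tag = 30  [len(b₀.live) + 28]
35. n24.wid = 19  [C.tag + B.wid - 40]
36. n25.off = "vv"  [terminal]
37. n24.hot = 14  [A.wid - 5]
38. n20.lab = 18  [B.wid - 11]
39. n12.tag = "kryz"  [D₁.tag ++ "z"]
40. n12.env = 23  [len(D₁.tag) + 20]
41. n0.off = false  [S.live == true]

8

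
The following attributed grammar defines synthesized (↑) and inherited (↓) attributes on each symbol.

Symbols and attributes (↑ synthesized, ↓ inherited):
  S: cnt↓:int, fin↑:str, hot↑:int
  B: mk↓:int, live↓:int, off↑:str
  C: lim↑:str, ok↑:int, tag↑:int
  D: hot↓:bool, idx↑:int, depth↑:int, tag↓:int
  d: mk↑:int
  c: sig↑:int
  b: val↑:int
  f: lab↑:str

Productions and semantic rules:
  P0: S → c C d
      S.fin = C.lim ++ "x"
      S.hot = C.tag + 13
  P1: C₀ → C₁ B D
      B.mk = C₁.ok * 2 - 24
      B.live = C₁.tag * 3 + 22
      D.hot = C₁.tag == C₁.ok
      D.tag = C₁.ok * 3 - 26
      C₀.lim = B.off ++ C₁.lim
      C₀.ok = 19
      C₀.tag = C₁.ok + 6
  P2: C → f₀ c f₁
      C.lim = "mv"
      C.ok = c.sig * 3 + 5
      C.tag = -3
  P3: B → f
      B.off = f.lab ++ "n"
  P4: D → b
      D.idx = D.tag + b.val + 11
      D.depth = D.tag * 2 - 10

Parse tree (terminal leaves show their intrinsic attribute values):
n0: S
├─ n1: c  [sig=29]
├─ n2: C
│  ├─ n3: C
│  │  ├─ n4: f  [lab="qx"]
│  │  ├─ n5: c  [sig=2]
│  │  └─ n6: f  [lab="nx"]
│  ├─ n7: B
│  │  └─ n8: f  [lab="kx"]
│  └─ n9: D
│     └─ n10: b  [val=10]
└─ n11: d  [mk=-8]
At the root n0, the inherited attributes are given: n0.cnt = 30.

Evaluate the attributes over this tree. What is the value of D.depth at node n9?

4

1. n0.cnt = 30  [given at root]
2. n1.sig = 29  [terminal]
3. n4.lab = "qx"  [terminal]
4. n5.sig = 2  [terminal]
5. n6.lab = "nx"  [terminal]
6. n3.lim = "mv"  ["mv"]
7. n3.ok = 11  [c.sig * 3 + 5]
8. n3.tag = -3  [-3]
9. n7.mk = -2  [C₁.ok * 2 - 24]
10. n7.live = 13  [C₁.tag * 3 + 22]
11. n8.lab = "kx"  [terminal]
12. n7.off = "kxn"  [f.lab ++ "n"]
13. n9.hot = false  [C₁.tag == C₁.ok]
14. n9.tag = 7  [C₁.ok * 3 - 26]
15. n10.val = 10  [terminal]
16. n9.idx = 28  [D.tag + b.val + 11]
17. n9.depth = 4  [D.tag * 2 - 10]
18. n2.lim = "kxnmv"  [B.off ++ C₁.lim]
19. n2.ok = 19  [19]
20. n2.tag = 17  [C₁.ok + 6]
21. n11.mk = -8  [terminal]
22. n0.fin = "kxnmvx"  [C.lim ++ "x"]
23. n0.hot = 30  [C.tag + 13]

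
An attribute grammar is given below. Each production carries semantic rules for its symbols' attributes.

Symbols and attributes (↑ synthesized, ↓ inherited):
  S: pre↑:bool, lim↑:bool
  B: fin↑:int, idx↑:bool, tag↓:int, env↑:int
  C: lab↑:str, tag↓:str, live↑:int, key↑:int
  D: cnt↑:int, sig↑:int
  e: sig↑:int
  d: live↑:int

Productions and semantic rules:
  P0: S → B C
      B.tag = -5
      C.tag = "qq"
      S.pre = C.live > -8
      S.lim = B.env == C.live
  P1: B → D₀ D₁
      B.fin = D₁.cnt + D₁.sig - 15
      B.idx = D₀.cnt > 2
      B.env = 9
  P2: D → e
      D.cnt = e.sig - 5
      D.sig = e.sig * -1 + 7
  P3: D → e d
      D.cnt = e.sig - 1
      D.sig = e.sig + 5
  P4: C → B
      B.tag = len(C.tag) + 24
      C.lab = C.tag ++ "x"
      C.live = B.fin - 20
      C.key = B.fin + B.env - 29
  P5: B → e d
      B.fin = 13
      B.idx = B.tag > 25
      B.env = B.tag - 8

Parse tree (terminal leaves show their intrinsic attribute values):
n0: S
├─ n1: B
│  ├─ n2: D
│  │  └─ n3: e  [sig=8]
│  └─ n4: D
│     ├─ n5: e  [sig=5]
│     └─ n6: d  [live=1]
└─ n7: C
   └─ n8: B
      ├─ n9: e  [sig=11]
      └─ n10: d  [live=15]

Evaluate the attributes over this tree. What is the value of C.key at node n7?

1. n1.tag = -5  [-5]
2. n3.sig = 8  [terminal]
3. n2.cnt = 3  [e.sig - 5]
4. n2.sig = -1  [e.sig * -1 + 7]
5. n5.sig = 5  [terminal]
6. n6.live = 1  [terminal]
7. n4.cnt = 4  [e.sig - 1]
8. n4.sig = 10  [e.sig + 5]
9. n1.fin = -1  [D₁.cnt + D₁.sig - 15]
10. n1.idx = true  [D₀.cnt > 2]
11. n1.env = 9  [9]
12. n7.tag = "qq"  ["qq"]
13. n8.tag = 26  [len(C.tag) + 24]
14. n9.sig = 11  [terminal]
15. n10.live = 15  [terminal]
16. n8.fin = 13  [13]
17. n8.idx = true  [B.tag > 25]
18. n8.env = 18  [B.tag - 8]
19. n7.lab = "qqx"  [C.tag ++ "x"]
20. n7.live = -7  [B.fin - 20]
21. n7.key = 2  [B.fin + B.env - 29]
22. n0.pre = true  [C.live > -8]
23. n0.lim = false  [B.env == C.live]

2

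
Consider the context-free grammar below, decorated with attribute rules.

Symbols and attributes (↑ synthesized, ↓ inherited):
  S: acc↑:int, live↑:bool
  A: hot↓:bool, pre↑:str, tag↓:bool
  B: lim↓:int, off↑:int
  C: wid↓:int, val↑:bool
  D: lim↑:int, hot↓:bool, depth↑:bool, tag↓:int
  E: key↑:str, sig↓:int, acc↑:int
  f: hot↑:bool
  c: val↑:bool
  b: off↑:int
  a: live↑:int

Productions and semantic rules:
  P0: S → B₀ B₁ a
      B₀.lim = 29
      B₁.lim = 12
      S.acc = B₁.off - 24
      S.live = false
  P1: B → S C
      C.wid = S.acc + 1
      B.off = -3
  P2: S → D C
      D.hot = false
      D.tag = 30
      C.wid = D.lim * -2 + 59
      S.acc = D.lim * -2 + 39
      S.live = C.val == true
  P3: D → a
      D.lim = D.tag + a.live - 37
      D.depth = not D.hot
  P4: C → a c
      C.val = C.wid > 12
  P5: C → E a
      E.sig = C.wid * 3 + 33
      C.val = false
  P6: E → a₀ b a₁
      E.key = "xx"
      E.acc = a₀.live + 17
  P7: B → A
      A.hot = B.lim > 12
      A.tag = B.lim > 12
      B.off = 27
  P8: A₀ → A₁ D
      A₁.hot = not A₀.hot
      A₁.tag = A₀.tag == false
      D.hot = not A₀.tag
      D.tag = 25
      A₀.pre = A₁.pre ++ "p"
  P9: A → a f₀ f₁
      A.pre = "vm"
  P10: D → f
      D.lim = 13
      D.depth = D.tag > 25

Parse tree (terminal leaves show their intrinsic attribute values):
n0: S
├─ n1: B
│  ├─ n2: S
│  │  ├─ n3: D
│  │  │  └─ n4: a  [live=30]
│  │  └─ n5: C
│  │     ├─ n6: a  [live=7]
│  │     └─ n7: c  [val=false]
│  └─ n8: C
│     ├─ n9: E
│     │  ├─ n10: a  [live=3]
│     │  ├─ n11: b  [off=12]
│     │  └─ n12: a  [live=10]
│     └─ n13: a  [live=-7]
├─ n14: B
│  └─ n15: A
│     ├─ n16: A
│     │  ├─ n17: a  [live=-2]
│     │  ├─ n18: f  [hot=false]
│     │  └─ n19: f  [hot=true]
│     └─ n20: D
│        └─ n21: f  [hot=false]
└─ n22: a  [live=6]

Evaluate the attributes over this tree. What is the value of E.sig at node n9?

1. n1.lim = 29  [29]
2. n3.hot = false  [false]
3. n3.tag = 30  [30]
4. n4.live = 30  [terminal]
5. n3.lim = 23  [D.tag + a.live - 37]
6. n3.depth = true  [not D.hot]
7. n5.wid = 13  [D.lim * -2 + 59]
8. n6.live = 7  [terminal]
9. n7.val = false  [terminal]
10. n5.val = true  [C.wid > 12]
11. n2.acc = -7  [D.lim * -2 + 39]
12. n2.live = true  [C.val == true]
13. n8.wid = -6  [S.acc + 1]
14. n9.sig = 15  [C.wid * 3 + 33]
15. n10.live = 3  [terminal]
16. n11.off = 12  [terminal]
17. n12.live = 10  [terminal]
18. n9.key = "xx"  ["xx"]
19. n9.acc = 20  [a₀.live + 17]
20. n13.live = -7  [terminal]
21. n8.val = false  [false]
22. n1.off = -3  [-3]
23. n14.lim = 12  [12]
24. n15.hot = false  [B.lim > 12]
25. n15.tag = false  [B.lim > 12]
26. n16.hot = true  [not A₀.hot]
27. n16.tag = true  [A₀.tag == false]
28. n17.live = -2  [terminal]
29. n18.hot = false  [terminal]
30. n19.hot = true  [terminal]
31. n16.pre = "vm"  ["vm"]
32. n20.hot = true  [not A₀.tag]
33. n20.tag = 25  [25]
34. n21.hot = false  [terminal]
35. n20.lim = 13  [13]
36. n20.depth = false  [D.tag > 25]
37. n15.pre = "vmp"  [A₁.pre ++ "p"]
38. n14.off = 27  [27]
39. n22.live = 6  [terminal]
40. n0.acc = 3  [B₁.off - 24]
41. n0.live = false  [false]

15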